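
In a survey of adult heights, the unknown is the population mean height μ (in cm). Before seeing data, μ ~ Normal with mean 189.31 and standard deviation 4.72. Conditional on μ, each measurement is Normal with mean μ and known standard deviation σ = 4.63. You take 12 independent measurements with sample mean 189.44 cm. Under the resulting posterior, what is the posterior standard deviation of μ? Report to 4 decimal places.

1.2860

For Normal data with known variance σ², a Normal(μ₀, σ₀²) prior on μ is conjugate. Posterior precision = 1/σ₀² + n/σ²; posterior mean is the precision-weighted average of μ₀ and x̄.
σ₀² = 4.72² = 22.2784, σ² = 4.63² = 21.4369; σ² + n·σ₀² = 21.4369 + 12·22.2784 = 288.7777.
Posterior precision = 1/σ₀² + n/σ² = 1/22.2784 + 12/21.4369 = (σ² + n·σ₀²)/(σ₀²σ²) = 288.7777/(22.2784·21.4369); posterior variance σₙ² = σ₀²σ²/(σ² + n·σ₀²) = 22.2784·21.4369/288.7777 = 1.653797.
Posterior SD = √σₙ² = √(22.2784·21.4369/288.7777) = 1.2860.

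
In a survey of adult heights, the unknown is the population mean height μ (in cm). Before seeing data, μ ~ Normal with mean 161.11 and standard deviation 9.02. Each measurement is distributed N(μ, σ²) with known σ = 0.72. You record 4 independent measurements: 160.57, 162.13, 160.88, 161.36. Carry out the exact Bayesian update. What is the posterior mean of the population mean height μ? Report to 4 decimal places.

For Normal data with known variance σ², a Normal(μ₀, σ₀²) prior on μ is conjugate. Posterior precision = 1/σ₀² + n/σ²; posterior mean is the precision-weighted average of μ₀ and x̄.
Σxᵢ = 160.57 + 162.13 + 160.88 + 161.36 = 644.94, so n·x̄ = 644.94.
σ₀² = 9.02² = 81.3604, σ² = 0.72² = 0.5184; σ² + n·σ₀² = 0.5184 + 4·81.3604 = 325.96.
Posterior mean = (μ₀/σ₀² + n·x̄/σ²)/(1/σ₀² + n/σ²) = (σ²·μ₀ + σ₀²·n·x̄)/(σ² + n·σ₀²) = (0.5184·161.11 + 81.3604·644.94)/325.96 = 52556.0958/325.96 = 161.2348.

161.2348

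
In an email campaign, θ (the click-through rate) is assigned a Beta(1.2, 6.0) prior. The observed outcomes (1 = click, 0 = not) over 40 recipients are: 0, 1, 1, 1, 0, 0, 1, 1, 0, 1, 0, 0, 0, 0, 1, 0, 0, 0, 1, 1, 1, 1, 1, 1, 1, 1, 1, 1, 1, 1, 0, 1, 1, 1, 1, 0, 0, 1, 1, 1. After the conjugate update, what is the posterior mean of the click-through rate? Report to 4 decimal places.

0.5763

The Beta prior is conjugate to a Binomial/Bernoulli likelihood; the update adds successes to α and failures to β.
Posterior: Beta(α+k, β+n−k) = Beta(1.2+26, 6.0+14) = Beta(27.2, 20.0).
Posterior mean = α/(α+β) = 27.2/47.2 = 0.5763.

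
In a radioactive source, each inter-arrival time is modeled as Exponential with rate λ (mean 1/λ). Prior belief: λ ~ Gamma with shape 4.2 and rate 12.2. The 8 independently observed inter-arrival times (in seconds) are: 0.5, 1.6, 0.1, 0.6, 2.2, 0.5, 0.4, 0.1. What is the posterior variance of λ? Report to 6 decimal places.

0.036831

With a Gamma(shape α, rate β) prior on the exponential rate λ, the posterior after n observations with total T = Σxᵢ is Gamma(α+n, β+T).
Sum of observations T = 6.0 seconds; n = 8.
Posterior: Gamma(4.2+8, 12.2+6.0) = Gamma(12.2, 18.2).
Var = α/β² = 0.036831.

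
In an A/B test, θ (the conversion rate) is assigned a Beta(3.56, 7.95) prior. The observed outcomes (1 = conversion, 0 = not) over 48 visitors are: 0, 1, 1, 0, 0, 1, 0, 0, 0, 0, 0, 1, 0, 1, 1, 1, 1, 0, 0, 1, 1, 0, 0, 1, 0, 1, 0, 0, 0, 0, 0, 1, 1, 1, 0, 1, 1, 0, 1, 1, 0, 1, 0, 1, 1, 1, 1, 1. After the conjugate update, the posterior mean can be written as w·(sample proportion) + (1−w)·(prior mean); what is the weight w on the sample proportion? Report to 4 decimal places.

0.8066

The Beta prior is conjugate to a Binomial/Bernoulli likelihood; the update adds successes to α and failures to β.
Posterior mean = (α₀+k)/(α₀+β₀+n) = [n/(α₀+β₀+n)]·(k/n) + [(α₀+β₀)/(α₀+β₀+n)]·α₀/(α₀+β₀), so only n and the prior enter the weight.
The weight on the data is w = n/(α₀+β₀+n) = 48/(3.56+7.95+48) = 48/59.51 = 0.8066.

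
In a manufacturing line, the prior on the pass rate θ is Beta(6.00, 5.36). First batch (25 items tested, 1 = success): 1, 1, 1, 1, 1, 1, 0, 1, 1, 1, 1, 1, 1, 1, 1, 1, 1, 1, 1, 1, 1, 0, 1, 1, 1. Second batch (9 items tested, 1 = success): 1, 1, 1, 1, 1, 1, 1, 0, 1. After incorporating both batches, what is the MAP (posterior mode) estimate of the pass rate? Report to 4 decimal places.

The Beta prior is conjugate to a Binomial/Bernoulli likelihood; the update adds successes to α and failures to β.
After batch 1: Beta(6.00+23, 5.36+2) = Beta(29.00, 7.36).
After batch 2: Beta(29.00+8, 7.36+1) = Beta(37.00, 8.36).
Mode of Beta(a,b) for a,b>1 is (a−1)/(a+b−2) = 36.00/43.36 = 0.8303.

0.8303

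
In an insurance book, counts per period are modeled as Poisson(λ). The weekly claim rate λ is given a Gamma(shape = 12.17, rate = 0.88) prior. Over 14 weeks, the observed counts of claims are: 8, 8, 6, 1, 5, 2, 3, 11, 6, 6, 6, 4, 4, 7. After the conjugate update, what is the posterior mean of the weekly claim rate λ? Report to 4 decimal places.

With a Gamma(shape α, rate β) prior, the Poisson likelihood is conjugate: the posterior is Gamma(α + ΣXᵢ, β + n).
Sum of counts S = 77 over n = 14 weeks.
Posterior: Gamma(α+S, β+n) = Gamma(12.17+77, 0.88+14) = Gamma(89.17, 14.88).
Posterior mean = α/β = 89.17/14.88 = 5.9926.

5.9926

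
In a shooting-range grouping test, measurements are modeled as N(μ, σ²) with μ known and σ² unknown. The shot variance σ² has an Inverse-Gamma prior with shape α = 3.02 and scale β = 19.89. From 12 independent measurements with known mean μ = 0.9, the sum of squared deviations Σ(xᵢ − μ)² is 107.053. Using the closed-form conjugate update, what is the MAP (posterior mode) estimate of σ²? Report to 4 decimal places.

7.3270

With known mean μ and an Inverse-Gamma(α, β) prior on σ², the Normal likelihood is conjugate: posterior is Inv-Gamma(α + n/2, β + Σ(xᵢ−μ)²/2).
Posterior: Inv-Gamma(3.02 + 12/2, 19.89 + 107.053/2) = Inv-Gamma(9.02, 73.4165).
Mode = β/(α+1) = 73.4165/10.02 = 7.3270.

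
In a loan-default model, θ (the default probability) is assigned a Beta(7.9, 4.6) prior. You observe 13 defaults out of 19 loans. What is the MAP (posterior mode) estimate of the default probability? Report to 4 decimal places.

The Beta prior is conjugate to a Binomial/Bernoulli likelihood; the update adds successes to α and failures to β.
Posterior: Beta(α+k, β+n−k) = Beta(7.9+13, 4.6+6) = Beta(20.9, 10.6).
Mode of Beta(a,b) for a,b>1 is (a−1)/(a+b−2) = 19.9/29.5 = 0.6746.

0.6746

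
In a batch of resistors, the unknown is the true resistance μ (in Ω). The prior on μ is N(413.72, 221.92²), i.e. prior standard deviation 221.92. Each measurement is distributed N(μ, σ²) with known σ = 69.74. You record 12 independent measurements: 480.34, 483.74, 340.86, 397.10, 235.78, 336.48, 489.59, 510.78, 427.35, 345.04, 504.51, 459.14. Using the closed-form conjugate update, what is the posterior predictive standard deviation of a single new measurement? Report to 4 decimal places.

72.5649

For Normal data with known variance σ², a Normal(μ₀, σ₀²) prior on μ is conjugate. Posterior precision = 1/σ₀² + n/σ²; posterior mean is the precision-weighted average of μ₀ and x̄.
σ₀² = 221.92² = 49248.4864, σ² = 69.74² = 4863.6676; σ² + n·σ₀² = 4863.6676 + 12·49248.4864 = 595845.5044.
Posterior precision = 1/σ₀² + n/σ² = 1/49248.4864 + 12/4863.6676 = (σ² + n·σ₀²)/(σ₀²σ²) = 595845.5044/(49248.4864·4863.6676); posterior variance σₙ² = σ₀²σ²/(σ² + n·σ₀²) = 49248.4864·4863.6676/595845.5044 = 401.997273.
Predictive variance for one new observation = σₙ² + σ² = 49248.4864·4863.6676/595845.5044 + 4863.6676 = σ²·(σ₀² + 595845.5044)/595845.5044 = 4863.6676·645093.9908/595845.5044 = 5265.664873; SD = √(4863.6676·645093.9908/595845.5044) = 72.5649.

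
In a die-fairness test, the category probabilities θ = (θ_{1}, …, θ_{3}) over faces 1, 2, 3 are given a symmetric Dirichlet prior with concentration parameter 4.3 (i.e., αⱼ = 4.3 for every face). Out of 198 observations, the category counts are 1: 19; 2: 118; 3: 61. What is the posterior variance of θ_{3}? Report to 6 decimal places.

0.001009

The Dirichlet prior is conjugate to the Multinomial likelihood: each posterior αⱼ = prior αⱼ + observed count nⱼ.
Posterior concentration: (23.3, 122.3, 65.3), total = 210.9.
Var[θ_j] = α_j(Σα−α_j)/((Σα)²(Σα+1)) = 65.3·145.6/(210.9²·211.9) = 0.001009.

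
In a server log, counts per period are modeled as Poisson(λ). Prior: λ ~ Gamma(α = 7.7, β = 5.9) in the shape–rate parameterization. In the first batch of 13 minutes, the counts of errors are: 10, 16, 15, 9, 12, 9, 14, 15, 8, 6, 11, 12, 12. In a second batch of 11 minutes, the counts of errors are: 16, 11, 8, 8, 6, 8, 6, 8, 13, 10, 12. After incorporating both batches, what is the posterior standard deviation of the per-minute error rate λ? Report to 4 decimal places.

0.5421

With a Gamma(shape α, rate β) prior, the Poisson likelihood is conjugate: the posterior is Gamma(α + ΣXᵢ, β + n).
Batch 1: sum of counts S = 149 over n = 13 minutes.
After batch 1: Gamma(α+S, β+n) = Gamma(7.7+149, 5.9+13) = Gamma(156.7, 18.9).
Batch 2: sum of counts S = 106 over n = 11 minutes.
After batch 2: Gamma(α+S, β+n) = Gamma(156.7+106, 18.9+11) = Gamma(262.7, 29.9).
SD = √α/β = √262.7/29.9 = 0.5421.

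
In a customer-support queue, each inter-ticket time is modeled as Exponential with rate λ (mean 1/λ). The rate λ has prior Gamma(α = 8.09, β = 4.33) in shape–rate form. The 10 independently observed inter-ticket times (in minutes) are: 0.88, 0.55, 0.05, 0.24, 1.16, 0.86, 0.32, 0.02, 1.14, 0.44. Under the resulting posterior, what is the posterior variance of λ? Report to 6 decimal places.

0.181262

With a Gamma(shape α, rate β) prior on the exponential rate λ, the posterior after n observations with total T = Σxᵢ is Gamma(α+n, β+T).
Sum of observations T = 5.66 minutes; n = 10.
Posterior: Gamma(8.09+10, 4.33+5.66) = Gamma(18.09, 9.99).
Var = α/β² = 0.181262.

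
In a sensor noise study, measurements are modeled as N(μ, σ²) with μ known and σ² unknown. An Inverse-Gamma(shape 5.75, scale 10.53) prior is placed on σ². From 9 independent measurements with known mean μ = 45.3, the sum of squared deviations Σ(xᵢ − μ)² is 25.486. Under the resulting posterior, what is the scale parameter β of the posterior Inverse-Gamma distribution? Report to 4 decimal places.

With known mean μ and an Inverse-Gamma(α, β) prior on σ², the Normal likelihood is conjugate: posterior is Inv-Gamma(α + n/2, β + Σ(xᵢ−μ)²/2).
Posterior: Inv-Gamma(5.75 + 9/2, 10.53 + 25.486/2) = Inv-Gamma(10.25, 23.2730).
Posterior β = 23.2730.

23.2730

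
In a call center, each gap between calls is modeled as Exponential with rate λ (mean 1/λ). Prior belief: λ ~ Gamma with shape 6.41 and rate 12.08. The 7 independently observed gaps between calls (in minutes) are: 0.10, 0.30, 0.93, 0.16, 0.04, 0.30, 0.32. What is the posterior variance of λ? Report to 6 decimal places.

0.066225

With a Gamma(shape α, rate β) prior on the exponential rate λ, the posterior after n observations with total T = Σxᵢ is Gamma(α+n, β+T).
Sum of observations T = 2.15 minutes; n = 7.
Posterior: Gamma(6.41+7, 12.08+2.15) = Gamma(13.41, 14.23).
Var = α/β² = 0.066225.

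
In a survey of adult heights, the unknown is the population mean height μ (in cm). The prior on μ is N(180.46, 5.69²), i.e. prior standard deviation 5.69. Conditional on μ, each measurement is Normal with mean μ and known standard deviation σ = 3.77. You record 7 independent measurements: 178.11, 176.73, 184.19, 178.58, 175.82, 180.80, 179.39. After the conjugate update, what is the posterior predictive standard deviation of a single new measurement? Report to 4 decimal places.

4.0154

For Normal data with known variance σ², a Normal(μ₀, σ₀²) prior on μ is conjugate. Posterior precision = 1/σ₀² + n/σ²; posterior mean is the precision-weighted average of μ₀ and x̄.
σ₀² = 5.69² = 32.3761, σ² = 3.77² = 14.2129; σ² + n·σ₀² = 14.2129 + 7·32.3761 = 240.8456.
Posterior precision = 1/σ₀² + n/σ² = 1/32.3761 + 7/14.2129 = (σ² + n·σ₀²)/(σ₀²σ²) = 240.8456/(32.3761·14.2129); posterior variance σₙ² = σ₀²σ²/(σ² + n·σ₀²) = 32.3761·14.2129/240.8456 = 1.910594.
Predictive variance for one new observation = σₙ² + σ² = 32.3761·14.2129/240.8456 + 14.2129 = σ²·(σ₀² + 240.8456)/240.8456 = 14.2129·273.2217/240.8456 = 16.123494; SD = √(14.2129·273.2217/240.8456) = 4.0154.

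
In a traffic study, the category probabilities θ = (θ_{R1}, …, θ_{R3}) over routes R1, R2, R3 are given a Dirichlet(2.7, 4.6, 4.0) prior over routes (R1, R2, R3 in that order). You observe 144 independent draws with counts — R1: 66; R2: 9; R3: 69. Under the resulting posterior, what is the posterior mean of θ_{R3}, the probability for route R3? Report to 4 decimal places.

The Dirichlet prior is conjugate to the Multinomial likelihood: each posterior αⱼ = prior αⱼ + observed count nⱼ.
Posterior concentration: (68.7, 13.6, 73.0), total = 155.3.
E[θ_{R3}|data] = α_{R3}/Σα = 73.0/155.3 = 0.4701.

0.4701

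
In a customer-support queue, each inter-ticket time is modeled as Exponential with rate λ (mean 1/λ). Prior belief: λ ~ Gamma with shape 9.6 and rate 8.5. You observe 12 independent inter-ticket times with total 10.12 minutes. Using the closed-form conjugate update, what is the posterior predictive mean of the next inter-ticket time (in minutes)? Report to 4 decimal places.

0.9039

With a Gamma(shape α, rate β) prior on the exponential rate λ, the posterior after n observations with total T = Σxᵢ is Gamma(α+n, β+T).
Posterior: Gamma(9.6+12, 8.5+10.12) = Gamma(21.6, 18.62).
The predictive distribution for the next observation is Lomax; its mean is β/(α−1) = 18.62/20.6 = 0.9039.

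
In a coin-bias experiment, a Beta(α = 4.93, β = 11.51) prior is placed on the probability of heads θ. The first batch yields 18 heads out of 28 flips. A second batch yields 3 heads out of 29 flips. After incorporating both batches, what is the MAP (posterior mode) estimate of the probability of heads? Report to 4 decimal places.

0.3490

The Beta prior is conjugate to a Binomial/Bernoulli likelihood; the update adds successes to α and failures to β.
After batch 1: Beta(4.93+18, 11.51+10) = Beta(22.93, 21.51).
After batch 2: Beta(22.93+3, 21.51+26) = Beta(25.93, 47.51).
Mode of Beta(a,b) for a,b>1 is (a−1)/(a+b−2) = 24.93/71.44 = 0.3490.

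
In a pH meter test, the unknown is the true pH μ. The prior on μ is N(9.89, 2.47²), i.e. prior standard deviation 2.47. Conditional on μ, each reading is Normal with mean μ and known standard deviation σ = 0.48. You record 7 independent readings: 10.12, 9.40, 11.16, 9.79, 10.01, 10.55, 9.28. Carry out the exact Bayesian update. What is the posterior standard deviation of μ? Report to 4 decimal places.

0.1809

For Normal data with known variance σ², a Normal(μ₀, σ₀²) prior on μ is conjugate. Posterior precision = 1/σ₀² + n/σ²; posterior mean is the precision-weighted average of μ₀ and x̄.
σ₀² = 2.47² = 6.1009, σ² = 0.48² = 0.2304; σ² + n·σ₀² = 0.2304 + 7·6.1009 = 42.9367.
Posterior precision = 1/σ₀² + n/σ² = 1/6.1009 + 7/0.2304 = (σ² + n·σ₀²)/(σ₀²σ²) = 42.9367/(6.1009·0.2304); posterior variance σₙ² = σ₀²σ²/(σ² + n·σ₀²) = 6.1009·0.2304/42.9367 = 0.032738.
Posterior SD = √σₙ² = √(6.1009·0.2304/42.9367) = 0.1809.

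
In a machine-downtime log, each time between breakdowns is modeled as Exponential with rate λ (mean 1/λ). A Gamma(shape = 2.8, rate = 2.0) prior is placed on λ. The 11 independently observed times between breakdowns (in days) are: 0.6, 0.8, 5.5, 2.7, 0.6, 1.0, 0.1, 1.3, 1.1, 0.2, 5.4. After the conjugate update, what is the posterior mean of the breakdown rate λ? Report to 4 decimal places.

With a Gamma(shape α, rate β) prior on the exponential rate λ, the posterior after n observations with total T = Σxᵢ is Gamma(α+n, β+T).
Sum of observations T = 19.3 days; n = 11.
Posterior: Gamma(2.8+11, 2.0+19.3) = Gamma(13.8, 21.3).
Posterior mean of λ = α/β = 13.8/21.3 = 0.6479.

0.6479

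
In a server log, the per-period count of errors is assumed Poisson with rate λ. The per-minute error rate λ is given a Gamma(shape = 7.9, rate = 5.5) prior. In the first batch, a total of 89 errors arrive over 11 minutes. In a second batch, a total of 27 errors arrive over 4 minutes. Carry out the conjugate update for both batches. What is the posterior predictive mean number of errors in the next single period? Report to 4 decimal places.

6.0439

With a Gamma(shape α, rate β) prior, the Poisson likelihood is conjugate: the posterior is Gamma(α + ΣXᵢ, β + n).
After batch 1: Gamma(α+S, β+n) = Gamma(7.9+89, 5.5+11) = Gamma(96.9, 16.5).
After batch 2: Gamma(α+S, β+n) = Gamma(96.9+27, 16.5+4) = Gamma(123.9, 20.5).
The predictive distribution for one future period is NegBinom with mean α/β = 6.0439.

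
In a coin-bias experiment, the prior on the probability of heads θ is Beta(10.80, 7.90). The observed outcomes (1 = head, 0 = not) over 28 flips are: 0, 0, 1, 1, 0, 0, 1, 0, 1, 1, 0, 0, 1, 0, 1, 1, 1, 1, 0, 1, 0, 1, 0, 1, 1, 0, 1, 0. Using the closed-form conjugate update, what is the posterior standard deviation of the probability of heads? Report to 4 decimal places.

0.0720

The Beta prior is conjugate to a Binomial/Bernoulli likelihood; the update adds successes to α and failures to β.
Posterior: Beta(α+k, β+n−k) = Beta(10.80+15, 7.90+13) = Beta(25.80, 20.90).
Var = αβ/((α+β)²(α+β+1)) = 25.80·20.90/(46.70²·47.70) = 0.00518339; SD = √0.00518339 = 0.0720.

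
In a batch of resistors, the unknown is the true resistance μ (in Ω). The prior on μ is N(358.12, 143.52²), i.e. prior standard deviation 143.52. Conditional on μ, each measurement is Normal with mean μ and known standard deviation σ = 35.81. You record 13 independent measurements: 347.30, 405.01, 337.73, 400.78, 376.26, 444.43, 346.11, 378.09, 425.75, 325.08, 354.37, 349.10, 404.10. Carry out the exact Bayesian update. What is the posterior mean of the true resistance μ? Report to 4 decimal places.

376.3825

For Normal data with known variance σ², a Normal(μ₀, σ₀²) prior on μ is conjugate. Posterior precision = 1/σ₀² + n/σ²; posterior mean is the precision-weighted average of μ₀ and x̄.
Σxᵢ = 347.30 + 405.01 + 337.73 + 400.78 + 376.26 + 444.43 + 346.11 + 378.09 + 425.75 + 325.08 + 354.37 + 349.10 + 404.10 = 4894.11, so n·x̄ = 4894.11.
σ₀² = 143.52² = 20597.9904, σ² = 35.81² = 1282.3561; σ² + n·σ₀² = 1282.3561 + 13·20597.9904 = 269056.2313.
Posterior mean = (μ₀/σ₀² + n·x̄/σ²)/(1/σ₀² + n/σ²) = (σ²·μ₀ + σ₀²·n·x̄)/(σ² + n·σ₀²) = (1282.3561·358.12 + 20597.9904·4894.11)/269056.2313 = 101268068.163076/269056.2313 = 376.3825.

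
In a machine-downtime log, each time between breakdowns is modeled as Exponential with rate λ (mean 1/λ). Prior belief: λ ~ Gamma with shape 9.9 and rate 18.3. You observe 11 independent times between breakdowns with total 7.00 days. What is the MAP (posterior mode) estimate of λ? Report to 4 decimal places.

0.7866

With a Gamma(shape α, rate β) prior on the exponential rate λ, the posterior after n observations with total T = Σxᵢ is Gamma(α+n, β+T).
Posterior: Gamma(9.9+11, 18.3+7.00) = Gamma(20.9, 25.30).
Mode = (α−1)/β = 0.7866.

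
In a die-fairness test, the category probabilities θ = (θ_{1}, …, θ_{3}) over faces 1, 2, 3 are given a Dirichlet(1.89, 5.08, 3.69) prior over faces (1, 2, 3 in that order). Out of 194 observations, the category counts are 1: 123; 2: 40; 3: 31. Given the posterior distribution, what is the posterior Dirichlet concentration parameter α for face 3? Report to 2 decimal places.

The Dirichlet prior is conjugate to the Multinomial likelihood: each posterior αⱼ = prior αⱼ + observed count nⱼ.
Posterior concentration: (124.89, 45.08, 34.69), total = 204.66.
α_{3} = 3.69 + 31 = 34.69.

34.69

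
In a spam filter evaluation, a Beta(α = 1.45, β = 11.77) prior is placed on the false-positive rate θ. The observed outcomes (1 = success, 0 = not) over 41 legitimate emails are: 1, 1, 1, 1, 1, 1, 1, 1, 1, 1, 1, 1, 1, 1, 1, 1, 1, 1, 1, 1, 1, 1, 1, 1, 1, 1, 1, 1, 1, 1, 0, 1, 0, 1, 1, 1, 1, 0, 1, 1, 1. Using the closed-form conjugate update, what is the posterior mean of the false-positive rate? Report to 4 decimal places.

The Beta prior is conjugate to a Binomial/Bernoulli likelihood; the update adds successes to α and failures to β.
Posterior: Beta(α+k, β+n−k) = Beta(1.45+38, 11.77+3) = Beta(39.45, 14.77).
Posterior mean = α/(α+β) = 39.45/54.22 = 0.7276.

0.7276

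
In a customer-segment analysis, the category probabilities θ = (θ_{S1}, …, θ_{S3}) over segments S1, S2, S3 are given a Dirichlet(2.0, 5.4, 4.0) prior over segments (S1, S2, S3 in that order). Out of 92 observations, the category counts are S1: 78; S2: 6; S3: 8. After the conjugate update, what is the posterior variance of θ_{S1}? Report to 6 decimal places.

0.001677

The Dirichlet prior is conjugate to the Multinomial likelihood: each posterior αⱼ = prior αⱼ + observed count nⱼ.
Posterior concentration: (80.0, 11.4, 12.0), total = 103.4.
Var[θ_j] = α_j(Σα−α_j)/((Σα)²(Σα+1)) = 80.0·23.4/(103.4²·104.4) = 0.001677.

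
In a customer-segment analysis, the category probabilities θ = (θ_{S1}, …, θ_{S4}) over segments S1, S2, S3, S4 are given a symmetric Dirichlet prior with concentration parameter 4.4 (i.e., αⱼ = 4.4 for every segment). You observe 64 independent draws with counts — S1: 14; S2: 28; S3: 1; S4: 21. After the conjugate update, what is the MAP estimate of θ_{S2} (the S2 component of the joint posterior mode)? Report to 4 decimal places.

The Dirichlet prior is conjugate to the Multinomial likelihood: each posterior αⱼ = prior αⱼ + observed count nⱼ.
Posterior concentration: (18.4, 32.4, 5.4, 25.4), total = 81.6.
Joint mode component: (α_{S2}−1)/(Σα−K) = 31.4/77.6 = 0.4046.

0.4046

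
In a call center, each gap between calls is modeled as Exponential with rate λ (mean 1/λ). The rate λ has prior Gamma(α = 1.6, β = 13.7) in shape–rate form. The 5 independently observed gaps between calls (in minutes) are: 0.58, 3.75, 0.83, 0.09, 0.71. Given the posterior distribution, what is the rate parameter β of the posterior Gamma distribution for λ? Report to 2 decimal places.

With a Gamma(shape α, rate β) prior on the exponential rate λ, the posterior after n observations with total T = Σxᵢ is Gamma(α+n, β+T).
Sum of observations T = 5.96 minutes; n = 5.
Posterior: Gamma(1.6+5, 13.7+5.96) = Gamma(6.6, 19.66).
Posterior β = 19.66.

19.66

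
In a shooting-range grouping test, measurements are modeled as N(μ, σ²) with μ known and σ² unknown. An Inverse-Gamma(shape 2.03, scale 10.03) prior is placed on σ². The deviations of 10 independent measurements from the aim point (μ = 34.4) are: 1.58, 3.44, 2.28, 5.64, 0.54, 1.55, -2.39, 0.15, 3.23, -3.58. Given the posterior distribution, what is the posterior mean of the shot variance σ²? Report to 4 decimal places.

8.5469

With known mean μ and an Inverse-Gamma(α, β) prior on σ², the Normal likelihood is conjugate: posterior is Inv-Gamma(α + n/2, β + Σ(xᵢ−μ)²/2).
Σ(xᵢ−μ)² = (1.58)² + (3.44)² + (2.28)² + (5.64)² + (0.54)² + (1.55)² + (-2.39)² + (0.15)² + (3.23)² + (-3.58)² = 83.0160.
Posterior: Inv-Gamma(2.03 + 10/2, 10.03 + 83.0160/2) = Inv-Gamma(7.03, 51.53800).
E[σ²|data] = β/(α−1) = 51.53800/6.03 = 8.5469.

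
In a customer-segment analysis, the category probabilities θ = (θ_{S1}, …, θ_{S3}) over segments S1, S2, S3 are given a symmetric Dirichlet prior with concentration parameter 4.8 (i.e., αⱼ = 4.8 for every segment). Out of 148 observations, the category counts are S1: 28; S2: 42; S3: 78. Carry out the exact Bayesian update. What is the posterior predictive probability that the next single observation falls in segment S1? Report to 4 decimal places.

0.2020

The Dirichlet prior is conjugate to the Multinomial likelihood: each posterior αⱼ = prior αⱼ + observed count nⱼ.
Posterior concentration: (32.8, 46.8, 82.8), total = 162.4.
P(next = S1 | data) = α_{S1}/Σα = 0.2020.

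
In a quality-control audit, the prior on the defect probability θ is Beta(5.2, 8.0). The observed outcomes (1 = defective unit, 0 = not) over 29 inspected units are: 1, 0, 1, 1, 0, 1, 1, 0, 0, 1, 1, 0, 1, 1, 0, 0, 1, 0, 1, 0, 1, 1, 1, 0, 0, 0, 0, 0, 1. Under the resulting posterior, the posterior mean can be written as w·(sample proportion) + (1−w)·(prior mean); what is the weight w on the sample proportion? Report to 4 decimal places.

The Beta prior is conjugate to a Binomial/Bernoulli likelihood; the update adds successes to α and failures to β.
Posterior mean = (α₀+k)/(α₀+β₀+n) = [n/(α₀+β₀+n)]·(k/n) + [(α₀+β₀)/(α₀+β₀+n)]·α₀/(α₀+β₀), so only n and the prior enter the weight.
The weight on the data is w = n/(α₀+β₀+n) = 29/(5.2+8.0+29) = 29/42.2 = 0.6872.

0.6872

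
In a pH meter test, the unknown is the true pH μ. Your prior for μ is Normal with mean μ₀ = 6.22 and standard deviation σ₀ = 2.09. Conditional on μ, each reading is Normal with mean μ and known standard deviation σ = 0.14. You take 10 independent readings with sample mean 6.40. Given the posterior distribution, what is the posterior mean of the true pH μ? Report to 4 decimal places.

6.3999

For Normal data with known variance σ², a Normal(μ₀, σ₀²) prior on μ is conjugate. Posterior precision = 1/σ₀² + n/σ²; posterior mean is the precision-weighted average of μ₀ and x̄.
n·x̄ = 10·6.40 = 64.
σ₀² = 2.09² = 4.3681, σ² = 0.14² = 0.0196; σ² + n·σ₀² = 0.0196 + 10·4.3681 = 43.7006.
Posterior mean = (μ₀/σ₀² + n·x̄/σ²)/(1/σ₀² + n/σ²) = (σ²·μ₀ + σ₀²·n·x̄)/(σ² + n·σ₀²) = (0.0196·6.22 + 4.3681·64)/43.7006 = 279.680312/43.7006 = 6.3999.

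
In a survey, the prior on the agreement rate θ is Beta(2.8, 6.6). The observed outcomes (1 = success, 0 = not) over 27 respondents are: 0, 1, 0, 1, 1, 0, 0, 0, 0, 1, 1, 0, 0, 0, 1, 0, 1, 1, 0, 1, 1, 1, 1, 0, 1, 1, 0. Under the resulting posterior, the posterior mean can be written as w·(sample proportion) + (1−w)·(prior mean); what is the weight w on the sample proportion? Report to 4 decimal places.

0.7418

The Beta prior is conjugate to a Binomial/Bernoulli likelihood; the update adds successes to α and failures to β.
Posterior mean = (α₀+k)/(α₀+β₀+n) = [n/(α₀+β₀+n)]·(k/n) + [(α₀+β₀)/(α₀+β₀+n)]·α₀/(α₀+β₀), so only n and the prior enter the weight.
The weight on the data is w = n/(α₀+β₀+n) = 27/(2.8+6.6+27) = 27/36.4 = 0.7418.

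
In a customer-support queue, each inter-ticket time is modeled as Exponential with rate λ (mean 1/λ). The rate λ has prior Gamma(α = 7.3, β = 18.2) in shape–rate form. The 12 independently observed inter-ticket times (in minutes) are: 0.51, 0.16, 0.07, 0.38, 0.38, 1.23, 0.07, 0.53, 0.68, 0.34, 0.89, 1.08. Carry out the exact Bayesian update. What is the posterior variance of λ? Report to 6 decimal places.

0.032101

With a Gamma(shape α, rate β) prior on the exponential rate λ, the posterior after n observations with total T = Σxᵢ is Gamma(α+n, β+T).
Sum of observations T = 6.32 minutes; n = 12.
Posterior: Gamma(7.3+12, 18.2+6.32) = Gamma(19.3, 24.52).
Var = α/β² = 0.032101.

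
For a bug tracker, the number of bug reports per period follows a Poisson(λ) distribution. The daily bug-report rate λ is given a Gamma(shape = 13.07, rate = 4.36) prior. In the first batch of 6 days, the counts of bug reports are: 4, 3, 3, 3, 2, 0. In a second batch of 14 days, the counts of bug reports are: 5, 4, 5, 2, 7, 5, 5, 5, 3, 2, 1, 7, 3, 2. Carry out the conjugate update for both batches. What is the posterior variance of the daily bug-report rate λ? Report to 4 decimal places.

With a Gamma(shape α, rate β) prior, the Poisson likelihood is conjugate: the posterior is Gamma(α + ΣXᵢ, β + n).
Batch 1: sum of counts S = 15 over n = 6 days.
After batch 1: Gamma(α+S, β+n) = Gamma(13.07+15, 4.36+6) = Gamma(28.07, 10.36).
Batch 2: sum of counts S = 56 over n = 14 days.
After batch 2: Gamma(α+S, β+n) = Gamma(28.07+56, 10.36+14) = Gamma(84.07, 24.36).
Var = α/β² = 84.07/24.36² = 0.1417.

0.1417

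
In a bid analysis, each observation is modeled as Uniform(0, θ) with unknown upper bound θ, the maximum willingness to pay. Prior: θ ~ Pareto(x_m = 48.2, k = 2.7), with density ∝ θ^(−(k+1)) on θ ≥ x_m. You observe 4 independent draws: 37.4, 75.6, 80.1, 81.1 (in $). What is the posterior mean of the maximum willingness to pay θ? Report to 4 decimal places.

95.3281

A Pareto(scale x_m, shape k) prior on the upper bound θ of Uniform(0, θ) is conjugate: posterior is Pareto(max(x_m, max xᵢ), k + n).
Sample maximum = 81.1; prior scale x_m = 48.2 → posterior scale = max = 81.1.
Posterior shape = 2.7 + 4 = 6.7.
E[θ|data] = k·x_m/(k−1) = 6.7·81.1/5.7 = 95.3281.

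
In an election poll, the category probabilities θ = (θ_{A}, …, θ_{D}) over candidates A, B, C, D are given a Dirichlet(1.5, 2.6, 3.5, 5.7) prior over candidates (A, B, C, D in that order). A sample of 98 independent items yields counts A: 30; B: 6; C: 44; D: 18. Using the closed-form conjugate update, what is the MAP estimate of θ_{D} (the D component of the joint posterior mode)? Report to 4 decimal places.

0.2116

The Dirichlet prior is conjugate to the Multinomial likelihood: each posterior αⱼ = prior αⱼ + observed count nⱼ.
Posterior concentration: (31.5, 8.6, 47.5, 23.7), total = 111.3.
Joint mode component: (α_{D}−1)/(Σα−K) = 22.7/107.3 = 0.2116.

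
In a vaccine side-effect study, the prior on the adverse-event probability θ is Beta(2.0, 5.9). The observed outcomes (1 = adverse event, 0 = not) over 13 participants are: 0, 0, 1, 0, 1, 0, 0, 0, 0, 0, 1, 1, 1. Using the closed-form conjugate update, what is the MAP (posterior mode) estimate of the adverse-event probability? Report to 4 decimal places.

The Beta prior is conjugate to a Binomial/Bernoulli likelihood; the update adds successes to α and failures to β.
Posterior: Beta(α+k, β+n−k) = Beta(2.0+5, 5.9+8) = Beta(7.0, 13.9).
Mode of Beta(a,b) for a,b>1 is (a−1)/(a+b−2) = 6.0/18.9 = 0.3175.

0.3175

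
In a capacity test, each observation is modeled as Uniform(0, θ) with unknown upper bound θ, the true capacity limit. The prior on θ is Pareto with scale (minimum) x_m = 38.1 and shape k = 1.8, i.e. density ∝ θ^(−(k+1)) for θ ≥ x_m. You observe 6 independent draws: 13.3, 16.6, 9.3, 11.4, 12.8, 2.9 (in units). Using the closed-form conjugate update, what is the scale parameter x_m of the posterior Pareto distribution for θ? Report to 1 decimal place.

A Pareto(scale x_m, shape k) prior on the upper bound θ of Uniform(0, θ) is conjugate: posterior is Pareto(max(x_m, max xᵢ), k + n).
Sample maximum = 16.6; prior scale x_m = 38.1 → posterior scale = max = 38.1.
Posterior shape = 1.8 + 6 = 7.8.
Posterior scale x_m = 38.1.

38.1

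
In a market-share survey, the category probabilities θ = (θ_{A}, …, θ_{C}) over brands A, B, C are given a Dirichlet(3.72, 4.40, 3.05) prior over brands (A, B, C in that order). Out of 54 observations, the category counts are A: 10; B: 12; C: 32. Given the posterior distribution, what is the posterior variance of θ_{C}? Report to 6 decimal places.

0.003757

The Dirichlet prior is conjugate to the Multinomial likelihood: each posterior αⱼ = prior αⱼ + observed count nⱼ.
Posterior concentration: (13.72, 16.40, 35.05), total = 65.17.
Var[θ_j] = α_j(Σα−α_j)/((Σα)²(Σα+1)) = 35.05·30.12/(65.17²·66.17) = 0.003757.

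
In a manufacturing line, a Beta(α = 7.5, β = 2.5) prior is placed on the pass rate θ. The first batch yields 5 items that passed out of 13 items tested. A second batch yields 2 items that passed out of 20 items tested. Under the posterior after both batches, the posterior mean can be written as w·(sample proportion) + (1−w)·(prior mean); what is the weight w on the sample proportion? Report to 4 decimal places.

0.7674

The Beta prior is conjugate to a Binomial/Bernoulli likelihood; the update adds successes to α and failures to β.
Total number of items tested: n = 13 + 20 = 33.
Posterior mean = (α₀+k)/(α₀+β₀+n) = [n/(α₀+β₀+n)]·(k/n) + [(α₀+β₀)/(α₀+β₀+n)]·α₀/(α₀+β₀), so only n and the prior enter the weight.
The weight on the data is w = n/(α₀+β₀+n) = 33/(7.5+2.5+33) = 33/43.0 = 0.7674.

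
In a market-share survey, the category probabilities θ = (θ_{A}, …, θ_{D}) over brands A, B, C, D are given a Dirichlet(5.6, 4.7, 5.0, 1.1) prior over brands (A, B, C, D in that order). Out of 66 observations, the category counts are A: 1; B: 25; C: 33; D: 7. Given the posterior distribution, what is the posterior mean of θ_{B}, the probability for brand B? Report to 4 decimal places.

The Dirichlet prior is conjugate to the Multinomial likelihood: each posterior αⱼ = prior αⱼ + observed count nⱼ.
Posterior concentration: (6.6, 29.7, 38.0, 8.1), total = 82.4.
E[θ_{B}|data] = α_{B}/Σα = 29.7/82.4 = 0.3604.

0.3604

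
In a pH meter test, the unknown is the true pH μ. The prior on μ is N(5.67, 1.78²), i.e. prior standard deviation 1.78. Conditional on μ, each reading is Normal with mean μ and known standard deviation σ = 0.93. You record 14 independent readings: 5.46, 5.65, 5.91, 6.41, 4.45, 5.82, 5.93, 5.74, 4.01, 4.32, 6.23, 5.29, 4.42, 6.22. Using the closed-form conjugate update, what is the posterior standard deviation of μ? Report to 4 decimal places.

For Normal data with known variance σ², a Normal(μ₀, σ₀²) prior on μ is conjugate. Posterior precision = 1/σ₀² + n/σ²; posterior mean is the precision-weighted average of μ₀ and x̄.
σ₀² = 1.78² = 3.1684, σ² = 0.93² = 0.8649; σ² + n·σ₀² = 0.8649 + 14·3.1684 = 45.2225.
Posterior precision = 1/σ₀² + n/σ² = 1/3.1684 + 14/0.8649 = (σ² + n·σ₀²)/(σ₀²σ²) = 45.2225/(3.1684·0.8649); posterior variance σₙ² = σ₀²σ²/(σ² + n·σ₀²) = 3.1684·0.8649/45.2225 = 0.060597.
Posterior SD = √σₙ² = √(3.1684·0.8649/45.2225) = 0.2462.

0.2462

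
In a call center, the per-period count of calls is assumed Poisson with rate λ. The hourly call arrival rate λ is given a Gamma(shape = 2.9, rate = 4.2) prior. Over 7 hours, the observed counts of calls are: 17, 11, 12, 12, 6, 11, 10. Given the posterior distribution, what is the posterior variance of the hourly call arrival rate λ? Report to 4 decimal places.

0.6529

With a Gamma(shape α, rate β) prior, the Poisson likelihood is conjugate: the posterior is Gamma(α + ΣXᵢ, β + n).
Sum of counts S = 79 over n = 7 hours.
Posterior: Gamma(α+S, β+n) = Gamma(2.9+79, 4.2+7) = Gamma(81.9, 11.2).
Var = α/β² = 81.9/11.2² = 0.6529.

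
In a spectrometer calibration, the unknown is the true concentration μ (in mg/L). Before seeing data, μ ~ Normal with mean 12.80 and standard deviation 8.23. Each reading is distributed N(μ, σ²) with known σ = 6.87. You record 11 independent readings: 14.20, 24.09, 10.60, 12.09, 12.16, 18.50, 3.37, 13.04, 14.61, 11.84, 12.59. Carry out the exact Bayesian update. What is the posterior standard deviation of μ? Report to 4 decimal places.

For Normal data with known variance σ², a Normal(μ₀, σ₀²) prior on μ is conjugate. Posterior precision = 1/σ₀² + n/σ²; posterior mean is the precision-weighted average of μ₀ and x̄.
σ₀² = 8.23² = 67.7329, σ² = 6.87² = 47.1969; σ² + n·σ₀² = 47.1969 + 11·67.7329 = 792.2588.
Posterior precision = 1/σ₀² + n/σ² = 1/67.7329 + 11/47.1969 = (σ² + n·σ₀²)/(σ₀²σ²) = 792.2588/(67.7329·47.1969); posterior variance σₙ² = σ₀²σ²/(σ² + n·σ₀²) = 67.7329·47.1969/792.2588 = 4.035024.
Posterior SD = √σₙ² = √(67.7329·47.1969/792.2588) = 2.0087.

2.0087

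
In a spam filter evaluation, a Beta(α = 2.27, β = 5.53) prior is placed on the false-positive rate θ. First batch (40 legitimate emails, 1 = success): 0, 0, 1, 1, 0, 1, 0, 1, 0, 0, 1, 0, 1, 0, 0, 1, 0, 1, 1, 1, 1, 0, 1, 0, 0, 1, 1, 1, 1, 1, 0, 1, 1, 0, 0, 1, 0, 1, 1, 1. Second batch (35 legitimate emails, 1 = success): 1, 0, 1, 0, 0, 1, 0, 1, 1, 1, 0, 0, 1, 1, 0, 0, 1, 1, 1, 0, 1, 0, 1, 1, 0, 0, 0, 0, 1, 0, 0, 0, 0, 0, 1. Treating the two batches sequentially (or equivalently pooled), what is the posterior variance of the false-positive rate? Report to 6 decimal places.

0.002983

The Beta prior is conjugate to a Binomial/Bernoulli likelihood; the update adds successes to α and failures to β.
After batch 1: Beta(2.27+23, 5.53+17) = Beta(25.27, 22.53).
After batch 2: Beta(25.27+16, 22.53+19) = Beta(41.27, 41.53).
Var = αβ/((α+β)²(α+β+1)) = 41.27·41.53/(82.80²·83.80) = 0.002983.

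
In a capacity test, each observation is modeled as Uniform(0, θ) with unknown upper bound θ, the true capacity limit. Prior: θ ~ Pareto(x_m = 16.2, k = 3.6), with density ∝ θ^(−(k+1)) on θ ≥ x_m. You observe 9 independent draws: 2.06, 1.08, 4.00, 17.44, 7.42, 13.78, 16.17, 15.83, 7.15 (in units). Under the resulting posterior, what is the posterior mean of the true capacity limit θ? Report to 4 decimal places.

A Pareto(scale x_m, shape k) prior on the upper bound θ of Uniform(0, θ) is conjugate: posterior is Pareto(max(x_m, max xᵢ), k + n).
Sample maximum = 17.44; prior scale x_m = 16.2 → posterior scale = max = 17.44.
Posterior shape = 3.6 + 9 = 12.6.
E[θ|data] = k·x_m/(k−1) = 12.6·17.44/11.6 = 18.9434.

18.9434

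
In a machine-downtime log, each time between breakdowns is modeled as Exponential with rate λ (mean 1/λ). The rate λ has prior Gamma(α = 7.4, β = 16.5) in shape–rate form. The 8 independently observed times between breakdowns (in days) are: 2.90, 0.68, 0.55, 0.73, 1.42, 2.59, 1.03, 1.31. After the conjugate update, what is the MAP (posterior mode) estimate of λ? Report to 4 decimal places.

With a Gamma(shape α, rate β) prior on the exponential rate λ, the posterior after n observations with total T = Σxᵢ is Gamma(α+n, β+T).
Sum of observations T = 11.21 days; n = 8.
Posterior: Gamma(7.4+8, 16.5+11.21) = Gamma(15.4, 27.71).
Mode = (α−1)/β = 0.5197.

0.5197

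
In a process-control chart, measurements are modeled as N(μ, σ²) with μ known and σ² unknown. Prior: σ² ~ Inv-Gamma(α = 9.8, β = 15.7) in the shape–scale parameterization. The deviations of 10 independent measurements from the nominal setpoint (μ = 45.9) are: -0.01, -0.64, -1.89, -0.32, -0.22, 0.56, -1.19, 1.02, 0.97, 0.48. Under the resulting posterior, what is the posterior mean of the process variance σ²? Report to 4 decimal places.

With known mean μ and an Inverse-Gamma(α, β) prior on σ², the Normal likelihood is conjugate: posterior is Inv-Gamma(α + n/2, β + Σ(xᵢ−μ)²/2).
Σ(xᵢ−μ)² = (-0.01)² + (-0.64)² + (-1.89)² + (-0.32)² + (-0.22)² + (0.56)² + (-1.19)² + (1.02)² + (0.97)² + (0.48)² = 8.0740.
Posterior: Inv-Gamma(9.8 + 10/2, 15.7 + 8.0740/2) = Inv-Gamma(14.80, 19.73700).
E[σ²|data] = β/(α−1) = 19.73700/13.80 = 1.4302.

1.4302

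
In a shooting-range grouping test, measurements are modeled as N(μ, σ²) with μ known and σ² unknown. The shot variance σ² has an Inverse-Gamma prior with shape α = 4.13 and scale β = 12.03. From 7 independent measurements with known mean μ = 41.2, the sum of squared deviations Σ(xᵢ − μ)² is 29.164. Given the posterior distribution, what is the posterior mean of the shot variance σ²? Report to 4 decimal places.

4.0139

With known mean μ and an Inverse-Gamma(α, β) prior on σ², the Normal likelihood is conjugate: posterior is Inv-Gamma(α + n/2, β + Σ(xᵢ−μ)²/2).
Posterior: Inv-Gamma(4.13 + 7/2, 12.03 + 29.164/2) = Inv-Gamma(7.63, 26.6120).
E[σ²|data] = β/(α−1) = 26.6120/6.63 = 4.0139.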